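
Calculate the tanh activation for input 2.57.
0.9884

tanh(2.57) = (e^(2.57) - e^(-2.57))/(e^(2.57) + e^(-2.57)) = 0.9884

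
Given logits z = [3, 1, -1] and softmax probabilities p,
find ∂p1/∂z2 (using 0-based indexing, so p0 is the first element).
∂p1/∂z2 = -0.001862

p = softmax(z) = [0.8668, 0.1173, 0.01588]
p1 = 0.1173, p2 = 0.01588

∂p1/∂z2 = -p1 × p2 = -0.1173 × 0.01588 = -0.001862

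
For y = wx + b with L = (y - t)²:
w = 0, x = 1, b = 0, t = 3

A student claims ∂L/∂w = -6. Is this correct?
Correct

y = (0)(1) + 0 = 0
∂L/∂y = 2(y - t) = 2(0 - 3) = -6
∂y/∂w = x = 1
∂L/∂w = -6 × 1 = -6

Claimed value: -6
Correct: The correct gradient is -6.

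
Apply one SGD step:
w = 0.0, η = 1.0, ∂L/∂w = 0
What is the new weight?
w_new = 0

w_new = w - η·∂L/∂w = 0.0 - 1.0×(0) = 0.0 - (0) = 0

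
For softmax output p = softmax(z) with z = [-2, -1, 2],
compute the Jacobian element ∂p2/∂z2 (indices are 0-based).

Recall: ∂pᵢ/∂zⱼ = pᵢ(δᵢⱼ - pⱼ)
∂p2/∂z2 = 0.0597

p = softmax(z) = [0.01715, 0.04661, 0.9362]
p2 = 0.9362

∂p2/∂z2 = p2(1 - p2) = 0.9362 × (1 - 0.9362) = 0.0597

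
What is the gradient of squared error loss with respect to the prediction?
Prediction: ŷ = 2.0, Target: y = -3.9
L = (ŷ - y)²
∂L/∂ŷ = 11.8

∂L/∂ŷ = 2(ŷ - y) = 2(2.0 - -3.9) = 2(5.9) = 11.8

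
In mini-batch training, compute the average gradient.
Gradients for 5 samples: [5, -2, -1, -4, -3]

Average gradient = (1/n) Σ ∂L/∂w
Average gradient = -1

Average = (1/5)(5 + -2 + -1 + -4 + -3) = -5/5 = -1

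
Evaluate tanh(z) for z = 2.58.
0.9886

tanh(2.58) = (e^(2.58) - e^(-2.58))/(e^(2.58) + e^(-2.58)) = 0.9886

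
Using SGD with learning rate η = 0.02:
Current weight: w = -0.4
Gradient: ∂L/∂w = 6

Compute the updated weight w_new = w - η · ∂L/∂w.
w_new = -0.52

w_new = w - η·∂L/∂w = -0.4 - 0.02×(6) = -0.4 - (0.12) = -0.52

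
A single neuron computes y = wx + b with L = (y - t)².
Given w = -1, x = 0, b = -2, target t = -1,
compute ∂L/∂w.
∂L/∂w = 0

y = wx + b = (-1)(0) + -2 = -2
∂L/∂y = 2(y - t) = 2(-2 - -1) = -2
∂y/∂w = x = 0
∂L/∂w = ∂L/∂y · ∂y/∂w = -2 × 0 = 0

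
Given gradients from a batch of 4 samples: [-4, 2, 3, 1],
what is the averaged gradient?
Average gradient = 0.5

Average = (1/4)(-4 + 2 + 3 + 1) = 2/4 = 0.5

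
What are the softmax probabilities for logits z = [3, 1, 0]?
p = [0.8438, 0.1142, 0.042]

exp(z) = [20.09, 2.718, 1]
Sum = 23.8
p = [0.8438, 0.1142, 0.042]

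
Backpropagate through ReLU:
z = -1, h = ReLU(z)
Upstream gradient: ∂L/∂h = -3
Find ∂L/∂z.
∂L/∂z = 0

h = ReLU(-1) = 0
Since z < 0: ∂h/∂z = 0
∂L/∂z = ∂L/∂h · ∂h/∂z = -3 × 0 = 0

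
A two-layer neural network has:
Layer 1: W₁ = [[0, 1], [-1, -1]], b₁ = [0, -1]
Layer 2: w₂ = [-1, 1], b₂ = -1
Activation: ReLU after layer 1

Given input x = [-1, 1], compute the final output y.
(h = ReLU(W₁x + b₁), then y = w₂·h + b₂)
y = -2

Layer 1 pre-activation: z₁ = [1, -1]
After ReLU: h = [1, 0]
Layer 2 output: y = -1×1 + 1×0 + -1 = -2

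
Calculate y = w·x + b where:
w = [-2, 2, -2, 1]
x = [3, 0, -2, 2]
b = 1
y = 1

y = (-2)(3) + (2)(0) + (-2)(-2) + (1)(2) + 1 = 1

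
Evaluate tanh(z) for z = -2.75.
-0.9919

tanh(-2.75) = (e^(-2.75) - e^(2.75))/(e^(-2.75) + e^(2.75)) = -0.9919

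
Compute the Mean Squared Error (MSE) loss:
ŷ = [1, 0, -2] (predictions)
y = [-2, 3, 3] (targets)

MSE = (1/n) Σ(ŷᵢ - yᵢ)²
MSE = 14.33

MSE = (1/3)((1--2)² + (0-3)² + (-2-3)²) = (1/3)(9 + 9 + 25) = 14.33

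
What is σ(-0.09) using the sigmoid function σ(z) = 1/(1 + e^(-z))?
0.4775

sigmoid(-0.09) = 1/(1 + e^(0.09)) = 1/(1 + 1.094) = 0.4775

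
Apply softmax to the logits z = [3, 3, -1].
p = [0.4955, 0.4955, 0.0091]

exp(z) = [20.09, 20.09, 0.3679]
Sum = 40.54
p = [0.4955, 0.4955, 0.0091]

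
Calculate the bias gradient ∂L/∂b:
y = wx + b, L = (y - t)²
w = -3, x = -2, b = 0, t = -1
∂L/∂b = 14

y = wx + b = (-3)(-2) + 0 = 6
∂L/∂y = 2(y - t) = 2(6 - -1) = 14
∂y/∂b = 1
∂L/∂b = ∂L/∂y · ∂y/∂b = 14 × 1 = 14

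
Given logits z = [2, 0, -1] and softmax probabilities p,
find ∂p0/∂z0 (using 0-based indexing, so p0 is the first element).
∂p0/∂z0 = 0.1318

p = softmax(z) = [0.8438, 0.1142, 0.04201]
p0 = 0.8438

∂p0/∂z0 = p0(1 - p0) = 0.8438 × (1 - 0.8438) = 0.1318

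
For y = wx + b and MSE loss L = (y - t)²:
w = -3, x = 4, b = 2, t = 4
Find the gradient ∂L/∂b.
∂L/∂b = -28

y = wx + b = (-3)(4) + 2 = -10
∂L/∂y = 2(y - t) = 2(-10 - 4) = -28
∂y/∂b = 1
∂L/∂b = ∂L/∂y · ∂y/∂b = -28 × 1 = -28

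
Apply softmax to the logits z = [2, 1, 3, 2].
p = [0.1966, 0.0723, 0.5344, 0.1966]

exp(z) = [7.389, 2.718, 20.09, 7.389]
Sum = 37.58
p = [0.1966, 0.0723, 0.5344, 0.1966]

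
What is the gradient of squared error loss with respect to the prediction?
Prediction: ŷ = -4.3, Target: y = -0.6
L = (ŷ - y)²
∂L/∂ŷ = -7.4

∂L/∂ŷ = 2(ŷ - y) = 2(-4.3 - -0.6) = 2(-3.7) = -7.4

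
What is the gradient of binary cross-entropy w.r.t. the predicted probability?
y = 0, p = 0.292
∂L/∂p = 1.412

∂L/∂p = -y/p + (1-y)/(1-p) = 0 + 1/0.708 = 1.412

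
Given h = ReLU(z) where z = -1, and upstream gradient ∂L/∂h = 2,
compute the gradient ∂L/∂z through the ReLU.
∂L/∂z = 0

h = ReLU(-1) = 0
Since z < 0: ∂h/∂z = 0
∂L/∂z = ∂L/∂h · ∂h/∂z = 2 × 0 = 0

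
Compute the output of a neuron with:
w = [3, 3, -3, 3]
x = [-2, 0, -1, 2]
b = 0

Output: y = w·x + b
y = 3

y = (3)(-2) + (3)(0) + (-3)(-1) + (3)(2) + 0 = 3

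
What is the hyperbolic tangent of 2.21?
0.9762

tanh(2.21) = (e^(2.21) - e^(-2.21))/(e^(2.21) + e^(-2.21)) = 0.9762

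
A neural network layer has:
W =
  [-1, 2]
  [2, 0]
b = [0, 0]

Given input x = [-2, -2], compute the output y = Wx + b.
y = [-2, -4]

Wx = [-1×-2 + 2×-2, 2×-2 + 0×-2]
   = [-2, -4]
y = Wx + b = [-2 + 0, -4 + 0] = [-2, -4]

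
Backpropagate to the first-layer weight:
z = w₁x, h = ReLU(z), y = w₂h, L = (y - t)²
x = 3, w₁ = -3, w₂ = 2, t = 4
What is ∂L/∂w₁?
∂L/∂w₁ = 0

Forward pass:
z = w₁x = -3×3 = -9
h = ReLU(-9) = 0
y = w₂h = 2×0 = 0

Backward pass:
∂L/∂y = 2(y - t) = 2(0 - 4) = -8
∂y/∂h = w₂ = 2
∂h/∂z = 0 (ReLU derivative)
∂z/∂w₁ = x = 3

∂L/∂w₁ = -8 × 2 × 0 × 3 = 0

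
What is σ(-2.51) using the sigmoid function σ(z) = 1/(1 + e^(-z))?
0.07516

sigmoid(-2.51) = 1/(1 + e^(2.51)) = 1/(1 + 12.3) = 0.07516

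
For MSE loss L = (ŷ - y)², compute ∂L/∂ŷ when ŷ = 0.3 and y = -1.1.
∂L/∂ŷ = 2.8

∂L/∂ŷ = 2(ŷ - y) = 2(0.3 - -1.1) = 2(1.4) = 2.8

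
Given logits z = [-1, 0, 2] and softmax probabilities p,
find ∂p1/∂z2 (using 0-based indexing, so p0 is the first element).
∂p1/∂z2 = -0.09636

p = softmax(z) = [0.04201, 0.1142, 0.8438]
p1 = 0.1142, p2 = 0.8438

∂p1/∂z2 = -p1 × p2 = -0.1142 × 0.8438 = -0.09636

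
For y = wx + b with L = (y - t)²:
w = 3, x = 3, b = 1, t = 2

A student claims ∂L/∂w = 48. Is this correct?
Correct

y = (3)(3) + 1 = 10
∂L/∂y = 2(y - t) = 2(10 - 2) = 16
∂y/∂w = x = 3
∂L/∂w = 16 × 3 = 48

Claimed value: 48
Correct: The correct gradient is 48.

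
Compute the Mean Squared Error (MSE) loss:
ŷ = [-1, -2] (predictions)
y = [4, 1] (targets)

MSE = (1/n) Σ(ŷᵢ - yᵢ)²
MSE = 17

MSE = (1/2)((-1-4)² + (-2-1)²) = (1/2)(25 + 9) = 17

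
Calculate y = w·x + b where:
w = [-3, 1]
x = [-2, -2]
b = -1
y = 3

y = (-3)(-2) + (1)(-2) + -1 = 3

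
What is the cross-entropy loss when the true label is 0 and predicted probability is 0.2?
L = 0.2231

L = -0·log(0.2) - 1·log(0.8) = -log(0.8) = 0.2231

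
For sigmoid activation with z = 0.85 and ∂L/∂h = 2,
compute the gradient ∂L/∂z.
∂L/∂z = 0.4195

σ(0.85) = 0.7006
σ'(0.85) = σ(0.85)(1 - σ(0.85)) = 0.7006 × 0.2994 = 0.2098
∂L/∂z = ∂L/∂h · σ'(z) = 2 × 0.2098 = 0.4195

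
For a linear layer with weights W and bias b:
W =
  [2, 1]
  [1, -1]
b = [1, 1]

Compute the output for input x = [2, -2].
y = [3, 5]

Wx = [2×2 + 1×-2, 1×2 + -1×-2]
   = [2, 4]
y = Wx + b = [2 + 1, 4 + 1] = [3, 5]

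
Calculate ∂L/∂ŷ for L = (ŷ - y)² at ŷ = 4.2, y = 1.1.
∂L/∂ŷ = 6.2

∂L/∂ŷ = 2(ŷ - y) = 2(4.2 - 1.1) = 2(3.1) = 6.2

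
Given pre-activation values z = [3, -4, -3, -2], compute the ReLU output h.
h = [3, 0, 0, 0]

ReLU applied element-wise: max(0,3)=3, max(0,-4)=0, max(0,-3)=0, max(0,-2)=0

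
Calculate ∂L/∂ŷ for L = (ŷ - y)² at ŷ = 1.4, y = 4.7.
∂L/∂ŷ = -6.6

∂L/∂ŷ = 2(ŷ - y) = 2(1.4 - 4.7) = 2(-3.3) = -6.6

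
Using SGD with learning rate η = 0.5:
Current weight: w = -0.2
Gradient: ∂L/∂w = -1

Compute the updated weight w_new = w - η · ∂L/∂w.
w_new = 0.3

w_new = w - η·∂L/∂w = -0.2 - 0.5×(-1) = -0.2 - (-0.5) = 0.3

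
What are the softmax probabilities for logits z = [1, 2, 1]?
p = [0.2119, 0.5761, 0.2119]

exp(z) = [2.718, 7.389, 2.718]
Sum = 12.83
p = [0.2119, 0.5761, 0.2119]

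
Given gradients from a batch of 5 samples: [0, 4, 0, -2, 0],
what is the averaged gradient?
Average gradient = 0.4

Average = (1/5)(0 + 4 + 0 + -2 + 0) = 2/5 = 0.4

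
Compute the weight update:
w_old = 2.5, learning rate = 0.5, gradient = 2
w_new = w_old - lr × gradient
w_new = 1.5

w_new = w - η·∂L/∂w = 2.5 - 0.5×(2) = 2.5 - (1) = 1.5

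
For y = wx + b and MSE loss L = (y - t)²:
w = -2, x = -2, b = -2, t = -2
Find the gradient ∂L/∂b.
∂L/∂b = 8

y = wx + b = (-2)(-2) + -2 = 2
∂L/∂y = 2(y - t) = 2(2 - -2) = 8
∂y/∂b = 1
∂L/∂b = ∂L/∂y · ∂y/∂b = 8 × 1 = 8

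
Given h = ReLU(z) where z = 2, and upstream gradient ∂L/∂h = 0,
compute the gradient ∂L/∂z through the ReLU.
∂L/∂z = 0

h = ReLU(2) = 2
Since z > 0: ∂h/∂z = 1
∂L/∂z = ∂L/∂h · ∂h/∂z = 0 × 1 = 0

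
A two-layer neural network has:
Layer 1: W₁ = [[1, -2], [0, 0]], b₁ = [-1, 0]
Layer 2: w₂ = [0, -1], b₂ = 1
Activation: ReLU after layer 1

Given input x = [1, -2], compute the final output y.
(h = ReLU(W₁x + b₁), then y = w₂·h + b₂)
y = 1

Layer 1 pre-activation: z₁ = [4, 0]
After ReLU: h = [4, 0]
Layer 2 output: y = 0×4 + -1×0 + 1 = 1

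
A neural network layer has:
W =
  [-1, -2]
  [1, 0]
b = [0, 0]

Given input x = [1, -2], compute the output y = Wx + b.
y = [3, 1]

Wx = [-1×1 + -2×-2, 1×1 + 0×-2]
   = [3, 1]
y = Wx + b = [3 + 0, 1 + 0] = [3, 1]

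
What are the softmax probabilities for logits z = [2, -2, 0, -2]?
p = [0.8533, 0.0156, 0.1155, 0.0156]

exp(z) = [7.389, 0.1353, 1, 0.1353]
Sum = 8.66
p = [0.8533, 0.0156, 0.1155, 0.0156]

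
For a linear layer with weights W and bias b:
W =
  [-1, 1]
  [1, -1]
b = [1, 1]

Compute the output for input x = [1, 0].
y = [0, 2]

Wx = [-1×1 + 1×0, 1×1 + -1×0]
   = [-1, 1]
y = Wx + b = [-1 + 1, 1 + 1] = [0, 2]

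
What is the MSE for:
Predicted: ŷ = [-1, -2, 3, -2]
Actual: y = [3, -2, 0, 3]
MSE = 12.5

MSE = (1/4)((-1-3)² + (-2--2)² + (3-0)² + (-2-3)²) = (1/4)(16 + 0 + 9 + 25) = 12.5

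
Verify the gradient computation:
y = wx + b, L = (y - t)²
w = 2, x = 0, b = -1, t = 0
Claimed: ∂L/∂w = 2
Incorrect

y = (2)(0) + -1 = -1
∂L/∂y = 2(y - t) = 2(-1 - 0) = -2
∂y/∂w = x = 0
∂L/∂w = -2 × 0 = 0

Claimed value: 2
Incorrect: The correct gradient is 0.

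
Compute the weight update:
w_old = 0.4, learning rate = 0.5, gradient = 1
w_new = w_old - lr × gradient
w_new = -0.1

w_new = w - η·∂L/∂w = 0.4 - 0.5×(1) = 0.4 - (0.5) = -0.1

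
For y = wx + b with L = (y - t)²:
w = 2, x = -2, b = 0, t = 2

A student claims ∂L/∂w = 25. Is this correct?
Incorrect

y = (2)(-2) + 0 = -4
∂L/∂y = 2(y - t) = 2(-4 - 2) = -12
∂y/∂w = x = -2
∂L/∂w = -12 × -2 = 24

Claimed value: 25
Incorrect: The correct gradient is 24.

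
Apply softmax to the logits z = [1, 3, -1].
p = [0.1173, 0.8668, 0.0159]

exp(z) = [2.718, 20.09, 0.3679]
Sum = 23.17
p = [0.1173, 0.8668, 0.0159]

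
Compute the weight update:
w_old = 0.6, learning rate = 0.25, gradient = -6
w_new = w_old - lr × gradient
w_new = 2.1

w_new = w - η·∂L/∂w = 0.6 - 0.25×(-6) = 0.6 - (-1.5) = 2.1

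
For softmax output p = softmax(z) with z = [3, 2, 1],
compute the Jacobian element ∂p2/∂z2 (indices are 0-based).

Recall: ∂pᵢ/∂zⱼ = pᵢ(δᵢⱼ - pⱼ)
∂p2/∂z2 = 0.08193

p = softmax(z) = [0.6652, 0.2447, 0.09003]
p2 = 0.09003

∂p2/∂z2 = p2(1 - p2) = 0.09003 × (1 - 0.09003) = 0.08193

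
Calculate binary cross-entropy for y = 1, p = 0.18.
L = 1.715

L = -1·log(0.18) - 0·log(0.82) = -log(0.18) = 1.715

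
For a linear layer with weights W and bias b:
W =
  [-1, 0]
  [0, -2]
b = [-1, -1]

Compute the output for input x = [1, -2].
y = [-2, 3]

Wx = [-1×1 + 0×-2, 0×1 + -2×-2]
   = [-1, 4]
y = Wx + b = [-1 + -1, 4 + -1] = [-2, 3]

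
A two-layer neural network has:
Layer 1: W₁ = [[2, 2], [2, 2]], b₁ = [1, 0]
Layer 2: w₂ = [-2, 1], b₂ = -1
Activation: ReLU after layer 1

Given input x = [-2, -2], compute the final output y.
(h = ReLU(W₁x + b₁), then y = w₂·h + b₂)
y = -1

Layer 1 pre-activation: z₁ = [-7, -8]
After ReLU: h = [0, 0]
Layer 2 output: y = -2×0 + 1×0 + -1 = -1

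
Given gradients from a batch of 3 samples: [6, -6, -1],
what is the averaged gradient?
Average gradient = -0.3333

Average = (1/3)(6 + -6 + -1) = -1/3 = -0.3333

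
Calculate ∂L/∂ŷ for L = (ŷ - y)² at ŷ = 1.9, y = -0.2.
∂L/∂ŷ = 4.2

∂L/∂ŷ = 2(ŷ - y) = 2(1.9 - -0.2) = 2(2.1) = 4.2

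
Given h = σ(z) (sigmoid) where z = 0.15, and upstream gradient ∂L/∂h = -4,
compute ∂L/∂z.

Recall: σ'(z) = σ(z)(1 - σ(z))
∂L/∂z = -0.9944

σ(0.15) = 0.5374
σ'(0.15) = σ(0.15)(1 - σ(0.15)) = 0.5374 × 0.4626 = 0.2486
∂L/∂z = ∂L/∂h · σ'(z) = -4 × 0.2486 = -0.9944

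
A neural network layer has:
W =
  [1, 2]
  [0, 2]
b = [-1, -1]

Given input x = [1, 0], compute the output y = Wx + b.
y = [0, -1]

Wx = [1×1 + 2×0, 0×1 + 2×0]
   = [1, 0]
y = Wx + b = [1 + -1, 0 + -1] = [0, -1]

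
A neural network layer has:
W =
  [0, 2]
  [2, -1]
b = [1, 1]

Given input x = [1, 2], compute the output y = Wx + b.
y = [5, 1]

Wx = [0×1 + 2×2, 2×1 + -1×2]
   = [4, 0]
y = Wx + b = [4 + 1, 0 + 1] = [5, 1]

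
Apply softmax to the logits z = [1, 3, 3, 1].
p = [0.0596, 0.4404, 0.4404, 0.0596]

exp(z) = [2.718, 20.09, 20.09, 2.718]
Sum = 45.61
p = [0.0596, 0.4404, 0.4404, 0.0596]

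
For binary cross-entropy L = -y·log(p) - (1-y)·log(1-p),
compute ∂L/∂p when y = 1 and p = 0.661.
∂L/∂p = -1.513

∂L/∂p = -y/p + (1-y)/(1-p) = -1/0.661 + 0 = -1.513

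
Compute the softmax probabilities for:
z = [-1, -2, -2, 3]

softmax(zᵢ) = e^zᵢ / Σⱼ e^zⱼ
p = [0.0178, 0.0065, 0.0065, 0.9692]

exp(z) = [0.3679, 0.1353, 0.1353, 20.09]
Sum = 20.72
p = [0.0178, 0.0065, 0.0065, 0.9692]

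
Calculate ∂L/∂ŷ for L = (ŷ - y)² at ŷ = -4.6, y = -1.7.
∂L/∂ŷ = -5.8

∂L/∂ŷ = 2(ŷ - y) = 2(-4.6 - -1.7) = 2(-2.9) = -5.8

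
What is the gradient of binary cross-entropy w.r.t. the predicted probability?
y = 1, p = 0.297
∂L/∂p = -3.367

∂L/∂p = -y/p + (1-y)/(1-p) = -1/0.297 + 0 = -3.367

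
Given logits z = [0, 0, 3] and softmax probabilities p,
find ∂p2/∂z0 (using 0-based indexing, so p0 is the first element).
∂p2/∂z0 = -0.04118

p = softmax(z) = [0.04528, 0.04528, 0.9094]
p2 = 0.9094, p0 = 0.04528

∂p2/∂z0 = -p2 × p0 = -0.9094 × 0.04528 = -0.04118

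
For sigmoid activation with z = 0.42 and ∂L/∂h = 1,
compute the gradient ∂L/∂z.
∂L/∂z = 0.2393

σ(0.42) = 0.6035
σ'(0.42) = σ(0.42)(1 - σ(0.42)) = 0.6035 × 0.3965 = 0.2393
∂L/∂z = ∂L/∂h · σ'(z) = 1 × 0.2393 = 0.2393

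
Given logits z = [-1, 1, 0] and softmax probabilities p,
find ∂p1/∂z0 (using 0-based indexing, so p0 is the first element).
∂p1/∂z0 = -0.05989

p = softmax(z) = [0.09003, 0.6652, 0.2447]
p1 = 0.6652, p0 = 0.09003

∂p1/∂z0 = -p1 × p0 = -0.6652 × 0.09003 = -0.05989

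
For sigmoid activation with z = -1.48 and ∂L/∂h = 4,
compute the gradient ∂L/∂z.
∂L/∂z = 0.6042

σ(-1.48) = 0.1854
σ'(-1.48) = σ(-1.48)(1 - σ(-1.48)) = 0.1854 × 0.8146 = 0.151
∂L/∂z = ∂L/∂h · σ'(z) = 4 × 0.151 = 0.6042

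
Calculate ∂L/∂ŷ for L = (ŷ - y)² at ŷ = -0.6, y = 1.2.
∂L/∂ŷ = -3.6

∂L/∂ŷ = 2(ŷ - y) = 2(-0.6 - 1.2) = 2(-1.8) = -3.6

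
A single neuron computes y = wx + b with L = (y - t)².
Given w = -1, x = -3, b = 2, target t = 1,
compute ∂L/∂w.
∂L/∂w = -24

y = wx + b = (-1)(-3) + 2 = 5
∂L/∂y = 2(y - t) = 2(5 - 1) = 8
∂y/∂w = x = -3
∂L/∂w = ∂L/∂y · ∂y/∂w = 8 × -3 = -24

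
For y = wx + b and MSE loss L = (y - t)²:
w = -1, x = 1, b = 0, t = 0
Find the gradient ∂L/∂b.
∂L/∂b = -2

y = wx + b = (-1)(1) + 0 = -1
∂L/∂y = 2(y - t) = 2(-1 - 0) = -2
∂y/∂b = 1
∂L/∂b = ∂L/∂y · ∂y/∂b = -2 × 1 = -2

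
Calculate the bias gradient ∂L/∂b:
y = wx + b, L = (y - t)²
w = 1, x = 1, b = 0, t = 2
∂L/∂b = -2

y = wx + b = (1)(1) + 0 = 1
∂L/∂y = 2(y - t) = 2(1 - 2) = -2
∂y/∂b = 1
∂L/∂b = ∂L/∂y · ∂y/∂b = -2 × 1 = -2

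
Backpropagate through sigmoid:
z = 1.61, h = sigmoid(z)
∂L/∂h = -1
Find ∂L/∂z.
∂L/∂z = -0.1388

σ(1.61) = 0.8334
σ'(1.61) = σ(1.61)(1 - σ(1.61)) = 0.8334 × 0.1666 = 0.1388
∂L/∂z = ∂L/∂h · σ'(z) = -1 × 0.1388 = -0.1388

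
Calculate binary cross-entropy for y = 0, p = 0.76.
L = 1.427

L = -0·log(0.76) - 1·log(0.24) = -log(0.24) = 1.427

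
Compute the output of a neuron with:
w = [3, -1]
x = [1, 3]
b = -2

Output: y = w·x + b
y = -2

y = (3)(1) + (-1)(3) + -2 = -2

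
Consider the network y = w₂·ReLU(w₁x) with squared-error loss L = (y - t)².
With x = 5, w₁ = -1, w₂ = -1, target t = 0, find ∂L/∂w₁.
∂L/∂w₁ = 0

Forward pass:
z = w₁x = -1×5 = -5
h = ReLU(-5) = 0
y = w₂h = -1×0 = 0

Backward pass:
∂L/∂y = 2(y - t) = 2(0 - 0) = 0
∂y/∂h = w₂ = -1
∂h/∂z = 0 (ReLU derivative)
∂z/∂w₁ = x = 5

∂L/∂w₁ = 0 × -1 × 0 × 5 = 0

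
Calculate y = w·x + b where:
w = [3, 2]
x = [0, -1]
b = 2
y = 0

y = (3)(0) + (2)(-1) + 2 = 0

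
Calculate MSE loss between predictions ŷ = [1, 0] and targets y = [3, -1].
MSE = 2.5

MSE = (1/2)((1-3)² + (0--1)²) = (1/2)(4 + 1) = 2.5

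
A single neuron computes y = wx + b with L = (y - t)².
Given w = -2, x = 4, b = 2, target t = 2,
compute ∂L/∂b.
∂L/∂b = -16

y = wx + b = (-2)(4) + 2 = -6
∂L/∂y = 2(y - t) = 2(-6 - 2) = -16
∂y/∂b = 1
∂L/∂b = ∂L/∂y · ∂y/∂b = -16 × 1 = -16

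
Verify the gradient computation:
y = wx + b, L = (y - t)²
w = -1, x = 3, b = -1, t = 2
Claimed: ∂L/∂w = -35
Incorrect

y = (-1)(3) + -1 = -4
∂L/∂y = 2(y - t) = 2(-4 - 2) = -12
∂y/∂w = x = 3
∂L/∂w = -12 × 3 = -36

Claimed value: -35
Incorrect: The correct gradient is -36.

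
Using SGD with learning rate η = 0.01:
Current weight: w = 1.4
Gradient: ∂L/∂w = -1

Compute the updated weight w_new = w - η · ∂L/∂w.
w_new = 1.41

w_new = w - η·∂L/∂w = 1.4 - 0.01×(-1) = 1.4 - (-0.01) = 1.41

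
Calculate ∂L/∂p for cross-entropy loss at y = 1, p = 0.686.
∂L/∂p = -1.458

∂L/∂p = -y/p + (1-y)/(1-p) = -1/0.686 + 0 = -1.458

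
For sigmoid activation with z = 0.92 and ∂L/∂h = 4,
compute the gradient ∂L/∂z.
∂L/∂z = 0.815

σ(0.92) = 0.715
σ'(0.92) = σ(0.92)(1 - σ(0.92)) = 0.715 × 0.285 = 0.2038
∂L/∂z = ∂L/∂h · σ'(z) = 4 × 0.2038 = 0.815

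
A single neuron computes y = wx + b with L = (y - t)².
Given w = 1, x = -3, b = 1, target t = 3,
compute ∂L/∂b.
∂L/∂b = -10

y = wx + b = (1)(-3) + 1 = -2
∂L/∂y = 2(y - t) = 2(-2 - 3) = -10
∂y/∂b = 1
∂L/∂b = ∂L/∂y · ∂y/∂b = -10 × 1 = -10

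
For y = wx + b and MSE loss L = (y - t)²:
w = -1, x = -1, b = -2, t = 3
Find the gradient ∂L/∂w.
∂L/∂w = 8

y = wx + b = (-1)(-1) + -2 = -1
∂L/∂y = 2(y - t) = 2(-1 - 3) = -8
∂y/∂w = x = -1
∂L/∂w = ∂L/∂y · ∂y/∂w = -8 × -1 = 8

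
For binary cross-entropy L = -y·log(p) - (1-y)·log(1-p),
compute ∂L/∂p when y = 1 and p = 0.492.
∂L/∂p = -2.033

∂L/∂p = -y/p + (1-y)/(1-p) = -1/0.492 + 0 = -2.033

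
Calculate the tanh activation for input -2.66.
-0.9903

tanh(-2.66) = (e^(-2.66) - e^(2.66))/(e^(-2.66) + e^(2.66)) = -0.9903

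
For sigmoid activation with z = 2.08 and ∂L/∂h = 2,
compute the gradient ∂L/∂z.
∂L/∂z = 0.1974

σ(2.08) = 0.8889
σ'(2.08) = σ(2.08)(1 - σ(2.08)) = 0.8889 × 0.1111 = 0.09872
∂L/∂z = ∂L/∂h · σ'(z) = 2 × 0.09872 = 0.1974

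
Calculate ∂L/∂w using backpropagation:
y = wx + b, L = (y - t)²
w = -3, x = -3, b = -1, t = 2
∂L/∂w = -36

y = wx + b = (-3)(-3) + -1 = 8
∂L/∂y = 2(y - t) = 2(8 - 2) = 12
∂y/∂w = x = -3
∂L/∂w = ∂L/∂y · ∂y/∂w = 12 × -3 = -36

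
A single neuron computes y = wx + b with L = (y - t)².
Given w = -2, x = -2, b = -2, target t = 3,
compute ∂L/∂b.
∂L/∂b = -2

y = wx + b = (-2)(-2) + -2 = 2
∂L/∂y = 2(y - t) = 2(2 - 3) = -2
∂y/∂b = 1
∂L/∂b = ∂L/∂y · ∂y/∂b = -2 × 1 = -2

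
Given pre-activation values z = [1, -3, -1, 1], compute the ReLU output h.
h = [1, 0, 0, 1]

ReLU applied element-wise: max(0,1)=1, max(0,-3)=0, max(0,-1)=0, max(0,1)=1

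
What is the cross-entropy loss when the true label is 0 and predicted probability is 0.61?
L = 0.9416

L = -0·log(0.61) - 1·log(0.39) = -log(0.39) = 0.9416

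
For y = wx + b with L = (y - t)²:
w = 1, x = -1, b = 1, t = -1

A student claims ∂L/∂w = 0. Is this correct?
Incorrect

y = (1)(-1) + 1 = 0
∂L/∂y = 2(y - t) = 2(0 - -1) = 2
∂y/∂w = x = -1
∂L/∂w = 2 × -1 = -2

Claimed value: 0
Incorrect: The correct gradient is -2.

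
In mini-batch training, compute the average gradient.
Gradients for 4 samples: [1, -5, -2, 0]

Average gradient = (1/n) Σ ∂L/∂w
Average gradient = -1.5

Average = (1/4)(1 + -5 + -2 + 0) = -6/4 = -1.5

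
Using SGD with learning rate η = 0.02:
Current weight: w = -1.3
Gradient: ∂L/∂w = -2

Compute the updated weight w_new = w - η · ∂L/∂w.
w_new = -1.26

w_new = w - η·∂L/∂w = -1.3 - 0.02×(-2) = -1.3 - (-0.04) = -1.26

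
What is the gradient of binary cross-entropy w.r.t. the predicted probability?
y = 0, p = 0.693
∂L/∂p = 3.257

∂L/∂p = -y/p + (1-y)/(1-p) = 0 + 1/0.307 = 3.257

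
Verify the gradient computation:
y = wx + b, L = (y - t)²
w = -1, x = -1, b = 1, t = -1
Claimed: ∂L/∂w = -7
Incorrect

y = (-1)(-1) + 1 = 2
∂L/∂y = 2(y - t) = 2(2 - -1) = 6
∂y/∂w = x = -1
∂L/∂w = 6 × -1 = -6

Claimed value: -7
Incorrect: The correct gradient is -6.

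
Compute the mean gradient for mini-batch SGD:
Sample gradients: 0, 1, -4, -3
Average gradient = -1.5

Average = (1/4)(0 + 1 + -4 + -3) = -6/4 = -1.5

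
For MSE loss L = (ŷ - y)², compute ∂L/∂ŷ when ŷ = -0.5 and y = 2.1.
∂L/∂ŷ = -5.2

∂L/∂ŷ = 2(ŷ - y) = 2(-0.5 - 2.1) = 2(-2.6) = -5.2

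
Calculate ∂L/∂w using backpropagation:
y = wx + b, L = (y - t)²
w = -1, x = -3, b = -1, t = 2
∂L/∂w = 0

y = wx + b = (-1)(-3) + -1 = 2
∂L/∂y = 2(y - t) = 2(2 - 2) = 0
∂y/∂w = x = -3
∂L/∂w = ∂L/∂y · ∂y/∂w = 0 × -3 = 0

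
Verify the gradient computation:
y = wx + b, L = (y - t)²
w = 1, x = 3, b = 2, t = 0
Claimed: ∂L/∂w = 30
Correct

y = (1)(3) + 2 = 5
∂L/∂y = 2(y - t) = 2(5 - 0) = 10
∂y/∂w = x = 3
∂L/∂w = 10 × 3 = 30

Claimed value: 30
Correct: The correct gradient is 30.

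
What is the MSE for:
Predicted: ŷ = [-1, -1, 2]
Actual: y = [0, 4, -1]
MSE = 11.67

MSE = (1/3)((-1-0)² + (-1-4)² + (2--1)²) = (1/3)(1 + 25 + 9) = 11.67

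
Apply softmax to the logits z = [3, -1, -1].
p = [0.9647, 0.0177, 0.0177]

exp(z) = [20.09, 0.3679, 0.3679]
Sum = 20.82
p = [0.9647, 0.0177, 0.0177]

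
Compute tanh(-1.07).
-0.7895

tanh(-1.07) = (e^(-1.07) - e^(1.07))/(e^(-1.07) + e^(1.07)) = -0.7895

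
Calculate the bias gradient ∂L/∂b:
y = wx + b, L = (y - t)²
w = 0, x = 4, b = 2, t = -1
∂L/∂b = 6

y = wx + b = (0)(4) + 2 = 2
∂L/∂y = 2(y - t) = 2(2 - -1) = 6
∂y/∂b = 1
∂L/∂b = ∂L/∂y · ∂y/∂b = 6 × 1 = 6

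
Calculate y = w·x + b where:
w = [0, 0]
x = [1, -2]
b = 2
y = 2

y = (0)(1) + (0)(-2) + 2 = 2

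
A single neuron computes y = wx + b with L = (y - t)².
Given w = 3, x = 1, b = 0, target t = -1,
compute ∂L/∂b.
∂L/∂b = 8

y = wx + b = (3)(1) + 0 = 3
∂L/∂y = 2(y - t) = 2(3 - -1) = 8
∂y/∂b = 1
∂L/∂b = ∂L/∂y · ∂y/∂b = 8 × 1 = 8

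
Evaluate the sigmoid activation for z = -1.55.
0.1751

sigmoid(-1.55) = 1/(1 + e^(1.55)) = 1/(1 + 4.711) = 0.1751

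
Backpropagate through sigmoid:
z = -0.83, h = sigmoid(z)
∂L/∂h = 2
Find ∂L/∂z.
∂L/∂z = 0.4229

σ(-0.83) = 0.3036
σ'(-0.83) = σ(-0.83)(1 - σ(-0.83)) = 0.3036 × 0.6964 = 0.2114
∂L/∂z = ∂L/∂h · σ'(z) = 2 × 0.2114 = 0.4229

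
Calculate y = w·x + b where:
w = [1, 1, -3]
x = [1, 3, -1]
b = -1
y = 6

y = (1)(1) + (1)(3) + (-3)(-1) + -1 = 6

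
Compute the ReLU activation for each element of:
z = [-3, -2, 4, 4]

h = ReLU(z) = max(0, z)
h = [0, 0, 4, 4]

ReLU applied element-wise: max(0,-3)=0, max(0,-2)=0, max(0,4)=4, max(0,4)=4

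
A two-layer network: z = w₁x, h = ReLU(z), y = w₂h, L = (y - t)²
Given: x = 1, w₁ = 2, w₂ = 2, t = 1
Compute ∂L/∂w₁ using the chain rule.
∂L/∂w₁ = 12

Forward pass:
z = w₁x = 2×1 = 2
h = ReLU(2) = 2
y = w₂h = 2×2 = 4

Backward pass:
∂L/∂y = 2(y - t) = 2(4 - 1) = 6
∂y/∂h = w₂ = 2
∂h/∂z = 1 (ReLU derivative)
∂z/∂w₁ = x = 1

∂L/∂w₁ = 6 × 2 × 1 × 1 = 12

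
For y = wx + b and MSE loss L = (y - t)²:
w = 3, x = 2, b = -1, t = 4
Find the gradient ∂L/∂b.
∂L/∂b = 2

y = wx + b = (3)(2) + -1 = 5
∂L/∂y = 2(y - t) = 2(5 - 4) = 2
∂y/∂b = 1
∂L/∂b = ∂L/∂y · ∂y/∂b = 2 × 1 = 2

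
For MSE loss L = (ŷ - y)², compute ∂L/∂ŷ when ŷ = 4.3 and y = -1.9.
∂L/∂ŷ = 12.4

∂L/∂ŷ = 2(ŷ - y) = 2(4.3 - -1.9) = 2(6.2) = 12.4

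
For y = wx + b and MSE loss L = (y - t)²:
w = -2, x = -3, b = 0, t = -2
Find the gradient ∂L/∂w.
∂L/∂w = -48

y = wx + b = (-2)(-3) + 0 = 6
∂L/∂y = 2(y - t) = 2(6 - -2) = 16
∂y/∂w = x = -3
∂L/∂w = ∂L/∂y · ∂y/∂w = 16 × -3 = -48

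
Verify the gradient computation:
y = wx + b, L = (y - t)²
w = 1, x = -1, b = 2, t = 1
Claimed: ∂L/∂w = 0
Correct

y = (1)(-1) + 2 = 1
∂L/∂y = 2(y - t) = 2(1 - 1) = 0
∂y/∂w = x = -1
∂L/∂w = 0 × -1 = 0

Claimed value: 0
Correct: The correct gradient is 0.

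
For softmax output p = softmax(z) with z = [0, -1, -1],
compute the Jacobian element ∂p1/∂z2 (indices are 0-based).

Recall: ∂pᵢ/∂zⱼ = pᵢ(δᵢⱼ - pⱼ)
∂p1/∂z2 = -0.04492

p = softmax(z) = [0.5761, 0.2119, 0.2119]
p1 = 0.2119, p2 = 0.2119

∂p1/∂z2 = -p1 × p2 = -0.2119 × 0.2119 = -0.04492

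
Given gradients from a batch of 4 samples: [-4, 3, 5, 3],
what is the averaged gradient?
Average gradient = 1.75

Average = (1/4)(-4 + 3 + 5 + 3) = 7/4 = 1.75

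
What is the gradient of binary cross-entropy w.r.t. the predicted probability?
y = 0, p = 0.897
∂L/∂p = 9.709

∂L/∂p = -y/p + (1-y)/(1-p) = 0 + 1/0.103 = 9.709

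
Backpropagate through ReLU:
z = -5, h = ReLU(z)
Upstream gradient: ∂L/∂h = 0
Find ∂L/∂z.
∂L/∂z = 0

h = ReLU(-5) = 0
Since z < 0: ∂h/∂z = 0
∂L/∂z = ∂L/∂h · ∂h/∂z = 0 × 0 = 0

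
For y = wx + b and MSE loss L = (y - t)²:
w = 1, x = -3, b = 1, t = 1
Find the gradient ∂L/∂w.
∂L/∂w = 18

y = wx + b = (1)(-3) + 1 = -2
∂L/∂y = 2(y - t) = 2(-2 - 1) = -6
∂y/∂w = x = -3
∂L/∂w = ∂L/∂y · ∂y/∂w = -6 × -3 = 18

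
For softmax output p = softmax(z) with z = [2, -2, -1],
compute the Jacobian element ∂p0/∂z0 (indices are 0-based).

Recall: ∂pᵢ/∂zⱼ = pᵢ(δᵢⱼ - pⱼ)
∂p0/∂z0 = 0.0597

p = softmax(z) = [0.9362, 0.01715, 0.04661]
p0 = 0.9362

∂p0/∂z0 = p0(1 - p0) = 0.9362 × (1 - 0.9362) = 0.0597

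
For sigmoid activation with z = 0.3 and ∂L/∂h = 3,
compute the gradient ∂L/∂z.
∂L/∂z = 0.7334

σ(0.3) = 0.5744
σ'(0.3) = σ(0.3)(1 - σ(0.3)) = 0.5744 × 0.4256 = 0.2445
∂L/∂z = ∂L/∂h · σ'(z) = 3 × 0.2445 = 0.7334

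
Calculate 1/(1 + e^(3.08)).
0.04394

sigmoid(-3.08) = 1/(1 + e^(3.08)) = 1/(1 + 21.76) = 0.04394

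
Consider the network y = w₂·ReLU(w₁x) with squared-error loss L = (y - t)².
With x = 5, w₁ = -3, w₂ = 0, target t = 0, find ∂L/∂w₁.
∂L/∂w₁ = 0

Forward pass:
z = w₁x = -3×5 = -15
h = ReLU(-15) = 0
y = w₂h = 0×0 = 0

Backward pass:
∂L/∂y = 2(y - t) = 2(0 - 0) = 0
∂y/∂h = w₂ = 0
∂h/∂z = 0 (ReLU derivative)
∂z/∂w₁ = x = 5

∂L/∂w₁ = 0 × 0 × 0 × 5 = 0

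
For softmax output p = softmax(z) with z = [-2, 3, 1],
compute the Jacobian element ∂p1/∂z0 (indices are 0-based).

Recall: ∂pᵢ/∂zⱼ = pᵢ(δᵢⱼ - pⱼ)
∂p1/∂z0 = -0.005166

p = softmax(z) = [0.0059, 0.8756, 0.1185]
p1 = 0.8756, p0 = 0.0059

∂p1/∂z0 = -p1 × p0 = -0.8756 × 0.0059 = -0.005166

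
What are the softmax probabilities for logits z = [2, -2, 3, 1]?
p = [0.2436, 0.0045, 0.6623, 0.0896]

exp(z) = [7.389, 0.1353, 20.09, 2.718]
Sum = 30.33
p = [0.2436, 0.0045, 0.6623, 0.0896]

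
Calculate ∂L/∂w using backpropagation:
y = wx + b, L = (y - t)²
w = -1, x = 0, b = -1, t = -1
∂L/∂w = 0

y = wx + b = (-1)(0) + -1 = -1
∂L/∂y = 2(y - t) = 2(-1 - -1) = 0
∂y/∂w = x = 0
∂L/∂w = ∂L/∂y · ∂y/∂w = 0 × 0 = 0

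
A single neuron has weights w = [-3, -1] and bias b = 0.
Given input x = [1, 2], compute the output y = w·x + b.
y = -5

y = (-3)(1) + (-1)(2) + 0 = -5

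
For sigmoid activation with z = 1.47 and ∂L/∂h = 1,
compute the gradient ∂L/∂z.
∂L/∂z = 0.152

σ(1.47) = 0.8131
σ'(1.47) = σ(1.47)(1 - σ(1.47)) = 0.8131 × 0.1869 = 0.152
∂L/∂z = ∂L/∂h · σ'(z) = 1 × 0.152 = 0.152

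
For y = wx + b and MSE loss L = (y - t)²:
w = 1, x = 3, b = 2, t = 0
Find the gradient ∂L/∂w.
∂L/∂w = 30

y = wx + b = (1)(3) + 2 = 5
∂L/∂y = 2(y - t) = 2(5 - 0) = 10
∂y/∂w = x = 3
∂L/∂w = ∂L/∂y · ∂y/∂w = 10 × 3 = 30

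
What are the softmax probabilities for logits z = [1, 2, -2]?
p = [0.2654, 0.7214, 0.0132]

exp(z) = [2.718, 7.389, 0.1353]
Sum = 10.24
p = [0.2654, 0.7214, 0.0132]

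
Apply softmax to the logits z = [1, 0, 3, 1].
p = [0.1025, 0.0377, 0.7573, 0.1025]

exp(z) = [2.718, 1, 20.09, 2.718]
Sum = 26.52
p = [0.1025, 0.0377, 0.7573, 0.1025]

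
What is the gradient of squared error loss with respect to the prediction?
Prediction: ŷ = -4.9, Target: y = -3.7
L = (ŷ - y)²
∂L/∂ŷ = -2.4

∂L/∂ŷ = 2(ŷ - y) = 2(-4.9 - -3.7) = 2(-1.2) = -2.4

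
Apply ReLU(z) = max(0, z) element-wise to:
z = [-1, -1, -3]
h = [0, 0, 0]

ReLU applied element-wise: max(0,-1)=0, max(0,-1)=0, max(0,-3)=0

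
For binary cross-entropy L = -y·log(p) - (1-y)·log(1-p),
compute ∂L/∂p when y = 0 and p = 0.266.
∂L/∂p = 1.362

∂L/∂p = -y/p + (1-y)/(1-p) = 0 + 1/0.734 = 1.362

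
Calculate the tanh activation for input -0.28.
-0.2729

tanh(-0.28) = (e^(-0.28) - e^(0.28))/(e^(-0.28) + e^(0.28)) = -0.2729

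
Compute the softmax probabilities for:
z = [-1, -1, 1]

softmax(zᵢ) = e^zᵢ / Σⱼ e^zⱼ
p = [0.1065, 0.1065, 0.787]

exp(z) = [0.3679, 0.3679, 2.718]
Sum = 3.454
p = [0.1065, 0.1065, 0.787]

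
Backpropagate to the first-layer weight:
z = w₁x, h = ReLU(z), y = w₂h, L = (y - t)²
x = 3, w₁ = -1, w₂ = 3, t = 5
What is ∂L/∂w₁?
∂L/∂w₁ = 0

Forward pass:
z = w₁x = -1×3 = -3
h = ReLU(-3) = 0
y = w₂h = 3×0 = 0

Backward pass:
∂L/∂y = 2(y - t) = 2(0 - 5) = -10
∂y/∂h = w₂ = 3
∂h/∂z = 0 (ReLU derivative)
∂z/∂w₁ = x = 3

∂L/∂w₁ = -10 × 3 × 0 × 3 = 0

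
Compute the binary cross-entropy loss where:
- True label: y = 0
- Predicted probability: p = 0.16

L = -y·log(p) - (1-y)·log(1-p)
L = 0.1744

L = -0·log(0.16) - 1·log(0.84) = -log(0.84) = 0.1744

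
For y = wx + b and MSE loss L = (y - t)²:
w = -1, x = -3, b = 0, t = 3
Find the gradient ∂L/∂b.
∂L/∂b = 0

y = wx + b = (-1)(-3) + 0 = 3
∂L/∂y = 2(y - t) = 2(3 - 3) = 0
∂y/∂b = 1
∂L/∂b = ∂L/∂y · ∂y/∂b = 0 × 1 = 0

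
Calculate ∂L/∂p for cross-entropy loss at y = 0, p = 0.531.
∂L/∂p = 2.132

∂L/∂p = -y/p + (1-y)/(1-p) = 0 + 1/0.469 = 2.132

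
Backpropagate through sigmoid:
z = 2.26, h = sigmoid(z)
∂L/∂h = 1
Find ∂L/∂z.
∂L/∂z = 0.08556

σ(2.26) = 0.9055
σ'(2.26) = σ(2.26)(1 - σ(2.26)) = 0.9055 × 0.09449 = 0.08556
∂L/∂z = ∂L/∂h · σ'(z) = 1 × 0.08556 = 0.08556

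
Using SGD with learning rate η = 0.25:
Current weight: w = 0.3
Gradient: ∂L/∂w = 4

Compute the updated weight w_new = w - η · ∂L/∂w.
w_new = -0.7

w_new = w - η·∂L/∂w = 0.3 - 0.25×(4) = 0.3 - (1) = -0.7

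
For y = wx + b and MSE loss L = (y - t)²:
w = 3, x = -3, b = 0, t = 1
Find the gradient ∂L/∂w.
∂L/∂w = 60

y = wx + b = (3)(-3) + 0 = -9
∂L/∂y = 2(y - t) = 2(-9 - 1) = -20
∂y/∂w = x = -3
∂L/∂w = ∂L/∂y · ∂y/∂w = -20 × -3 = 60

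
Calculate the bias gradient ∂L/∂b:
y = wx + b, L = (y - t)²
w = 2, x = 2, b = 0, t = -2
∂L/∂b = 12

y = wx + b = (2)(2) + 0 = 4
∂L/∂y = 2(y - t) = 2(4 - -2) = 12
∂y/∂b = 1
∂L/∂b = ∂L/∂y · ∂y/∂b = 12 × 1 = 12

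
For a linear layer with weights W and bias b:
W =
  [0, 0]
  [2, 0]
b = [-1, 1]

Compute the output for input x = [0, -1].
y = [-1, 1]

Wx = [0×0 + 0×-1, 2×0 + 0×-1]
   = [0, 0]
y = Wx + b = [0 + -1, 0 + 1] = [-1, 1]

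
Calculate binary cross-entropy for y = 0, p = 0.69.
L = 1.171

L = -0·log(0.69) - 1·log(0.31) = -log(0.31) = 1.171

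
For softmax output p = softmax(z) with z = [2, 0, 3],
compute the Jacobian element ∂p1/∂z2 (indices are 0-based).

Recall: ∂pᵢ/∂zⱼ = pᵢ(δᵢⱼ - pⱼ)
∂p1/∂z2 = -0.02477

p = softmax(z) = [0.2595, 0.03512, 0.7054]
p1 = 0.03512, p2 = 0.7054

∂p1/∂z2 = -p1 × p2 = -0.03512 × 0.7054 = -0.02477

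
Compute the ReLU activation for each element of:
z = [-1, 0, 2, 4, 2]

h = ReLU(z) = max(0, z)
h = [0, 0, 2, 4, 2]

ReLU applied element-wise: max(0,-1)=0, max(0,0)=0, max(0,2)=2, max(0,4)=4, max(0,2)=2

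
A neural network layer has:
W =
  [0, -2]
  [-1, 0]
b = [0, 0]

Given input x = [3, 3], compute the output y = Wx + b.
y = [-6, -3]

Wx = [0×3 + -2×3, -1×3 + 0×3]
   = [-6, -3]
y = Wx + b = [-6 + 0, -3 + 0] = [-6, -3]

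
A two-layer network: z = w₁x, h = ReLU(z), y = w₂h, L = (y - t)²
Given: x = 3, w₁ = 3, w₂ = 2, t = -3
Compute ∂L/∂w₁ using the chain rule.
∂L/∂w₁ = 252

Forward pass:
z = w₁x = 3×3 = 9
h = ReLU(9) = 9
y = w₂h = 2×9 = 18

Backward pass:
∂L/∂y = 2(y - t) = 2(18 - -3) = 42
∂y/∂h = w₂ = 2
∂h/∂z = 1 (ReLU derivative)
∂z/∂w₁ = x = 3

∂L/∂w₁ = 42 × 2 × 1 × 3 = 252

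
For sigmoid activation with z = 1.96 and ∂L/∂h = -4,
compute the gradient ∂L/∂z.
∂L/∂z = -0.4329

σ(1.96) = 0.8765
σ'(1.96) = σ(1.96)(1 - σ(1.96)) = 0.8765 × 0.1235 = 0.1082
∂L/∂z = ∂L/∂h · σ'(z) = -4 × 0.1082 = -0.4329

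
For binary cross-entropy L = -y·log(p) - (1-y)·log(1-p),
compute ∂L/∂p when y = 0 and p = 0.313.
∂L/∂p = 1.456

∂L/∂p = -y/p + (1-y)/(1-p) = 0 + 1/0.687 = 1.456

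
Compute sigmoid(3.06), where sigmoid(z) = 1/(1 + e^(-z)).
0.9552

sigmoid(3.06) = 1/(1 + e^(-3.06)) = 1/(1 + 0.04689) = 0.9552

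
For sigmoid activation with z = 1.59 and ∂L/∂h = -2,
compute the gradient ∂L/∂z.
∂L/∂z = -0.2814

σ(1.59) = 0.8306
σ'(1.59) = σ(1.59)(1 - σ(1.59)) = 0.8306 × 0.1694 = 0.1407
∂L/∂z = ∂L/∂h · σ'(z) = -2 × 0.1407 = -0.2814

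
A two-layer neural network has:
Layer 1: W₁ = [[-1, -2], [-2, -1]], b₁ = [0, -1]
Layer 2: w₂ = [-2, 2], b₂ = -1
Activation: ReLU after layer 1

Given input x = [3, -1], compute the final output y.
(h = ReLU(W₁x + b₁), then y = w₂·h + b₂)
y = -1

Layer 1 pre-activation: z₁ = [-1, -6]
After ReLU: h = [0, 0]
Layer 2 output: y = -2×0 + 2×0 + -1 = -1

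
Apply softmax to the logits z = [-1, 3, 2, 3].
p = [0.0077, 0.4191, 0.1542, 0.4191]

exp(z) = [0.3679, 20.09, 7.389, 20.09]
Sum = 47.93
p = [0.0077, 0.4191, 0.1542, 0.4191]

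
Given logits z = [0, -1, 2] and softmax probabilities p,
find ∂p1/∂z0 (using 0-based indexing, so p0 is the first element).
∂p1/∂z0 = -0.004797

p = softmax(z) = [0.1142, 0.04201, 0.8438]
p1 = 0.04201, p0 = 0.1142

∂p1/∂z0 = -p1 × p0 = -0.04201 × 0.1142 = -0.004797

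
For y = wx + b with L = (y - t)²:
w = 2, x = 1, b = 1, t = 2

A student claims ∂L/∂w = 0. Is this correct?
Incorrect

y = (2)(1) + 1 = 3
∂L/∂y = 2(y - t) = 2(3 - 2) = 2
∂y/∂w = x = 1
∂L/∂w = 2 × 1 = 2

Claimed value: 0
Incorrect: The correct gradient is 2.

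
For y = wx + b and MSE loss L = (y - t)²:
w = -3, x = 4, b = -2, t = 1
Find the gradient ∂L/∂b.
∂L/∂b = -30

y = wx + b = (-3)(4) + -2 = -14
∂L/∂y = 2(y - t) = 2(-14 - 1) = -30
∂y/∂b = 1
∂L/∂b = ∂L/∂y · ∂y/∂b = -30 × 1 = -30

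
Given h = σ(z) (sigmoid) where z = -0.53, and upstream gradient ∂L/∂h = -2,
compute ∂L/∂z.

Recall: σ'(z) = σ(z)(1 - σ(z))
∂L/∂z = -0.4665

σ(-0.53) = 0.3705
σ'(-0.53) = σ(-0.53)(1 - σ(-0.53)) = 0.3705 × 0.6295 = 0.2332
∂L/∂z = ∂L/∂h · σ'(z) = -2 × 0.2332 = -0.4665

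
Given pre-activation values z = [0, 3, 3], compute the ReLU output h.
h = [0, 3, 3]

ReLU applied element-wise: max(0,0)=0, max(0,3)=3, max(0,3)=3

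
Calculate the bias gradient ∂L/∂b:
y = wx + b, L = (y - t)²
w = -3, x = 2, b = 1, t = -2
∂L/∂b = -6

y = wx + b = (-3)(2) + 1 = -5
∂L/∂y = 2(y - t) = 2(-5 - -2) = -6
∂y/∂b = 1
∂L/∂b = ∂L/∂y · ∂y/∂b = -6 × 1 = -6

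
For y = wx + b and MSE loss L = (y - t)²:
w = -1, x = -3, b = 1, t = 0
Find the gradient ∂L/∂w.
∂L/∂w = -24

y = wx + b = (-1)(-3) + 1 = 4
∂L/∂y = 2(y - t) = 2(4 - 0) = 8
∂y/∂w = x = -3
∂L/∂w = ∂L/∂y · ∂y/∂w = 8 × -3 = -24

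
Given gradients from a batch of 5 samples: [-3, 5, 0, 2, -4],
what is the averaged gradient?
Average gradient = 0

Average = (1/5)(-3 + 5 + 0 + 2 + -4) = 0/5 = 0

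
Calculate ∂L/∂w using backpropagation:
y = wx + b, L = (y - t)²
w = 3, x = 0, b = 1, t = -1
∂L/∂w = 0

y = wx + b = (3)(0) + 1 = 1
∂L/∂y = 2(y - t) = 2(1 - -1) = 4
∂y/∂w = x = 0
∂L/∂w = ∂L/∂y · ∂y/∂w = 4 × 0 = 0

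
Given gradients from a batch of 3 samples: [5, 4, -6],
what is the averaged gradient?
Average gradient = 1

Average = (1/3)(5 + 4 + -6) = 3/3 = 1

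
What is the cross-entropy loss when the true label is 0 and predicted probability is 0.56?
L = 0.821

L = -0·log(0.56) - 1·log(0.44) = -log(0.44) = 0.821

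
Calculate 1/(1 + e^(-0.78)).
0.6857

sigmoid(0.78) = 1/(1 + e^(-0.78)) = 1/(1 + 0.4584) = 0.6857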